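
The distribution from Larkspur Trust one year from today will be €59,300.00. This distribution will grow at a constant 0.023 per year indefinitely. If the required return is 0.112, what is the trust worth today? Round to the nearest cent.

Growing perpetuity: P = D₁ / (r − g) = €59,300.0000 / (0.112 − 0.023) = €666,292.13

€666292.13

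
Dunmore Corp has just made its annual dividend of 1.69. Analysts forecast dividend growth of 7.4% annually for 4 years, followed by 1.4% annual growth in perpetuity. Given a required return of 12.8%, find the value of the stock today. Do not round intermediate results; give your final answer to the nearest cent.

D_1 = 1.81506
D_2 = 1.94937
D_3 = 2.09363
D_4 = 2.24856
Terminal value at year 4: TV = D_4×(1+g_2)/(r−g_2) = 2.28004/0.114 = 20.00032
P_0 = D_1/(1+r)^1 + D_2/(1+r)^2 + D_3/(1+r)^3 + D_4/(1+r)^4 + TV/(1+r)^4
    = 1.60910 + 1.53206 + 1.45872 + 1.38889 + 12.35380 = 18.34257

18.34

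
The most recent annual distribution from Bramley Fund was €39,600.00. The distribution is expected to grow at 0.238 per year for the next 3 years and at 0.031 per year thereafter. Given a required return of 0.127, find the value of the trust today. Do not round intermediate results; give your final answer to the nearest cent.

€707508.16

D_1 = 49024.80000
D_2 = 60692.70240
D_3 = 75137.56557
Terminal value at year 3: TV = D_3×(1+g_2)/(r−g_2) = 77466.83010/0.096 = 806946.14692
P_0 = D_1/(1+r)^1 + D_2/(1+r)^2 + D_3/(1+r)^3 + TV/(1+r)^3
    = 43500.26619 + 47784.67573 + 52491.06349 + 563732.15061 = 707508.15602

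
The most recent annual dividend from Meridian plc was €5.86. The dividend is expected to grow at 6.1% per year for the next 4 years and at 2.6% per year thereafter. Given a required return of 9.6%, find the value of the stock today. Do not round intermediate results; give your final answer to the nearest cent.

D_1 = 6.21746
D_2 = 6.59673
D_3 = 6.99913
D_4 = 7.42607
Terminal value at year 4: TV = D_4×(1+g_2)/(r−g_2) = 7.61915/0.07 = 108.84500
P_0 = D_1/(1+r)^1 + D_2/(1+r)^2 + D_3/(1+r)^3 + D_4/(1+r)^4 + TV/(1+r)^4
    = 5.67286 + 5.49171 + 5.31633 + 5.14656 + 75.43385 = 97.06131

€97.06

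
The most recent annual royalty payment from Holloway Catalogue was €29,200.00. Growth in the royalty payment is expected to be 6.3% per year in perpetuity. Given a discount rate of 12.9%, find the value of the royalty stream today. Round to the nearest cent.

D₁ = D₀ × (1 + g) = €29,200.00 × 1.063 = €31,039.6000
Growing perpetuity: P = D₁ / (r − g) = €31,039.6000 / (0.129 − 0.063) = €470,296.97

€470296.97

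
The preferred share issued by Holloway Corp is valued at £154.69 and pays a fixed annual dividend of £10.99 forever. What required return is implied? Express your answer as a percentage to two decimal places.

P = C/r ⇒ r = C/P = £10.99/£154.69 = 0.071045

7.10%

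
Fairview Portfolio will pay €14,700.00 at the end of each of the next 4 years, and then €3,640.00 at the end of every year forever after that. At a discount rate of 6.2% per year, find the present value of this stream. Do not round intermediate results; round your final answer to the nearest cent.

PV of 4-year annuity: €14,700.00 × [1 − (1+0.062)^−4] / 0.062 = 50704.64119
Perpetuity value at year 4: €3,640.00 / 0.062 = 58709.67742
PV of perpetuity: 58709.67742 / (1+0.062)^4 = 46154.24246
Total PV = 50704.64119 + 46154.24246 = 96858.88365

€96858.88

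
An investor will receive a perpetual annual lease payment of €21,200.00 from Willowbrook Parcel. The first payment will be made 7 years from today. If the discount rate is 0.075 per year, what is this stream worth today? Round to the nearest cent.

Value at end of year 6: C / r = €21,200.00 / 0.075 = €282,666.6667
Discount to today: PV = €282,666.6667 / (1 + 0.075)^6 = €282,666.6667 / 1.543302 = €183,157.12

€183157.12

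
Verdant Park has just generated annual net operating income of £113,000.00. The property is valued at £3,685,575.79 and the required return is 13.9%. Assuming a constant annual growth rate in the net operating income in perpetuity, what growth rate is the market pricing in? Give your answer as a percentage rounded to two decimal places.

10.51%

P = D₀(1+g)/(r−g) ⇒ P(r−g) = D₀(1+g) ⇒ g(P+D₀) = P·r − D₀
g = (P·r − D₀)/(P + D₀) = (£3,685,575.79×0.139 − £113,000.00) / (£3,685,575.79 + £113,000.00) = 0.105117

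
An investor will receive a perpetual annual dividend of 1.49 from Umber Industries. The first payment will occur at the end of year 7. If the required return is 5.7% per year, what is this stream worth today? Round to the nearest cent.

Value at end of year 6: C / r = 1.49 / 0.057 = 26.1404
Discount to today: PV = 26.1404 / (1 + 0.057)^6 = 26.1404 / 1.394601 = 18.74

18.74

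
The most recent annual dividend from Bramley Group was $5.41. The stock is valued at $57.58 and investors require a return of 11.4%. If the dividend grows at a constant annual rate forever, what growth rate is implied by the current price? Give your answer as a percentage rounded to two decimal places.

1.83%

P = D₀(1+g)/(r−g) ⇒ P(r−g) = D₀(1+g) ⇒ g(P+D₀) = P·r − D₀
g = (P·r − D₀)/(P + D₀) = ($57.58×0.114 − $5.41) / ($57.58 + $5.41) = 0.018322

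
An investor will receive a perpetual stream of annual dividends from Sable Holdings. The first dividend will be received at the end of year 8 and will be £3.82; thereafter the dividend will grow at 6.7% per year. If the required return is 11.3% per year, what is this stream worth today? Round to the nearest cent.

Value at end of year 7: C₁ / (r − g) = £3.82 / (0.113 − 0.067) = £83.0435
Discount to today: PV = £83.0435 / (1 + 0.113)^7 = £83.0435 / 2.115759 = £39.25

£39.25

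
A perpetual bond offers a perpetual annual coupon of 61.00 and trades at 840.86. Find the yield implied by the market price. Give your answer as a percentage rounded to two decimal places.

7.25%

P = C/r ⇒ r = C/P = 61.00/840.86 = 0.072545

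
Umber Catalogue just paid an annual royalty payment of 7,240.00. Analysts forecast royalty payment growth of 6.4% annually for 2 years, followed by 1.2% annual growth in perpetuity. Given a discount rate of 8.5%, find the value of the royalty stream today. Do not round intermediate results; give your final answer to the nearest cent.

110582.92

D_1 = 7703.36000
D_2 = 8196.37504
Terminal value at year 2: TV = D_2×(1+g_2)/(r−g_2) = 8294.73154/0.073 = 113626.45946
P_0 = D_1/(1+r)^1 + D_2/(1+r)^2 + TV/(1+r)^2
    = 7099.87097 + 6962.45411 + 96520.59671 = 110582.92179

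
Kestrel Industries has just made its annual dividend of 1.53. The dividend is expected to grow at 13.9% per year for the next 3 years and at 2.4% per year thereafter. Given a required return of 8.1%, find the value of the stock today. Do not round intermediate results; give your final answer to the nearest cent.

37.25

D_1 = 1.74267
D_2 = 1.98490
D_3 = 2.26080
Terminal value at year 3: TV = D_3×(1+g_2)/(r−g_2) = 2.31506/0.057 = 40.61512
P_0 = D_1/(1+r)^1 + D_2/(1+r)^2 + D_3/(1+r)^3 + TV/(1+r)^3
    = 1.61209 + 1.69859 + 1.78972 + 32.15219 = 37.25259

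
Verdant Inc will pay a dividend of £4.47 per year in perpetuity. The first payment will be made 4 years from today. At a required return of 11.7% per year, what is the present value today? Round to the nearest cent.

£27.41

Value at end of year 3: C / r = £4.47 / 0.117 = £38.2051
Discount to today: PV = £38.2051 / (1 + 0.117)^3 = £38.2051 / 1.393669 = £27.41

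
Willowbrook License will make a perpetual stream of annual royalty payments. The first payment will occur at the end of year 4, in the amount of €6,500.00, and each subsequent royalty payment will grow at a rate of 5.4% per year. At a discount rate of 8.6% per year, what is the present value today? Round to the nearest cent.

Value at end of year 3: C₁ / (r − g) = €6,500.00 / (0.086 − 0.054) = €203,125.0000
Discount to today: PV = €203,125.0000 / (1 + 0.086)^3 = €203,125.0000 / 1.280824 = €158,589.31

€158589.31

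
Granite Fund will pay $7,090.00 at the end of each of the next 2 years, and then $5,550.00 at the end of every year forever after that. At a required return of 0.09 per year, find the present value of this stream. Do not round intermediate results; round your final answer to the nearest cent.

$64375.70

PV of 2-year annuity: $7,090.00 × [1 − (1+0.09)^−2] / 0.09 = 12472.09831
Perpetuity value at year 2: $5,550.00 / 0.09 = 61666.66667
PV of perpetuity: 61666.66667 / (1+0.09)^2 = 51903.59958
Total PV = 12472.09831 + 51903.59958 = 64375.69789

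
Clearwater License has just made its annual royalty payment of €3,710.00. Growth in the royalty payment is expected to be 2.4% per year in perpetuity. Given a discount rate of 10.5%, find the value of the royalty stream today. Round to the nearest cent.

€46901.73

D₁ = D₀ × (1 + g) = €3,710.00 × 1.024 = €3,799.0400
Growing perpetuity: P = D₁ / (r − g) = €3,799.0400 / (0.105 − 0.024) = €46,901.73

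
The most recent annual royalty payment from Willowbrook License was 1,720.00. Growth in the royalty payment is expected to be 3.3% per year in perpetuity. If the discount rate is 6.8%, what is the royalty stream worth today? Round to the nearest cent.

50764.57

D₁ = D₀ × (1 + g) = 1,720.00 × 1.033 = 1,776.7600
Growing perpetuity: P = D₁ / (r − g) = 1,776.7600 / (0.068 − 0.033) = 50,764.57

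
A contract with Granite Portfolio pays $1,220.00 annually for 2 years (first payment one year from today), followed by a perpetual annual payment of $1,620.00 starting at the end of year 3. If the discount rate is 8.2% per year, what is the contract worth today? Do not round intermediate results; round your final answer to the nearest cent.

PV of 2-year annuity: $1,220.00 × [1 − (1+0.082)^−2] / 0.082 = 2169.63178
Perpetuity value at year 2: $1,620.00 / 0.082 = 19756.09756
PV of perpetuity: 19756.09756 / (1+0.082)^2 = 16875.11109
Total PV = 2169.63178 + 16875.11109 = 19044.74288

$19044.74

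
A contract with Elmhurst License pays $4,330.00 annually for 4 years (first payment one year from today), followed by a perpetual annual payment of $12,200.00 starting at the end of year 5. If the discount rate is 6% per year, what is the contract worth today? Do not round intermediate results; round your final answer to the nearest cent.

PV of 4-year annuity: $4,330.00 × [1 − (1+0.06)^−4] / 0.06 = 15003.90730
Perpetuity value at year 4: $12,200.00 / 0.06 = 203333.33333
PV of perpetuity: 203333.33333 / (1+0.06)^4 = 161059.04486
Total PV = 15003.90730 + 161059.04486 = 176062.95216

$176062.95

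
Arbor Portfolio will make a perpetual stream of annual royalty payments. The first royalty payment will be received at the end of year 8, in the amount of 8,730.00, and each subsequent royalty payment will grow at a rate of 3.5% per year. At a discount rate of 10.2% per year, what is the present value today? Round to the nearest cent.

66018.90

Value at end of year 7: C₁ / (r − g) = 8,730.00 / (0.102 − 0.035) = 130,298.5075
Discount to today: PV = 130,298.5075 / (1 + 0.102)^7 = 130,298.5075 / 1.973655 = 66,018.90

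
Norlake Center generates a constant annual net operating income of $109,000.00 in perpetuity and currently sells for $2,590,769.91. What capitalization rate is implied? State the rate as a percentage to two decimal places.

4.21%

P = C/r ⇒ r = C/P = $109,000.00/$2,590,769.91 = 0.042072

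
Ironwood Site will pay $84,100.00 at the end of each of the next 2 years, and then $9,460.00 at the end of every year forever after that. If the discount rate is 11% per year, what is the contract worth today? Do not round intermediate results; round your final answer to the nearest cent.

$213822.74

PV of 2-year annuity: $84,100.00 × [1 − (1+0.11)^−2] / 0.11 = 144023.21240
Perpetuity value at year 2: $9,460.00 / 0.11 = 86000.00000
PV of perpetuity: 86000.00000 / (1+0.11)^2 = 69799.52926
Total PV = 144023.21240 + 69799.52926 = 213822.74166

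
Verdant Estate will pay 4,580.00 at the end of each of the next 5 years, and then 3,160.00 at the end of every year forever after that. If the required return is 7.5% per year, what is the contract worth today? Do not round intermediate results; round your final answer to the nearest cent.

47878.49

PV of 5-year annuity: 4,580.00 × [1 − (1+0.075)^−5] / 0.075 = 18530.15285
Perpetuity value at year 5: 3,160.00 / 0.075 = 42133.33333
PV of perpetuity: 42133.33333 / (1+0.075)^5 = 29348.33704
Total PV = 18530.15285 + 29348.33704 = 47878.48989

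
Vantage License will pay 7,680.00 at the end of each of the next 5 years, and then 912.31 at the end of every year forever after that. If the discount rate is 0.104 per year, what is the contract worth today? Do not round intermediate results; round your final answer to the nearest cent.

34167.06

PV of 5-year annuity: 7,680.00 × [1 − (1+0.104)^−5] / 0.104 = 28818.16874
Perpetuity value at year 5: 912.31 / 0.104 = 8772.21154
PV of perpetuity: 8772.21154 / (1+0.104)^5 = 5348.89077
Total PV = 28818.16874 + 5348.89077 = 34167.05951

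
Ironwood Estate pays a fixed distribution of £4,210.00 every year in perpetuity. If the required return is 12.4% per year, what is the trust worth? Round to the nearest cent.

Level perpetuity: PV = C / r = £4,210.00 / 0.124 = £33,951.61

£33951.61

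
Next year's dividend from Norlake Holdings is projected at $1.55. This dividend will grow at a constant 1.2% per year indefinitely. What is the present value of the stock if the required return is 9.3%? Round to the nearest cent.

Growing perpetuity: P = D₁ / (r − g) = $1.5500 / (0.093 − 0.012) = $19.14

$19.14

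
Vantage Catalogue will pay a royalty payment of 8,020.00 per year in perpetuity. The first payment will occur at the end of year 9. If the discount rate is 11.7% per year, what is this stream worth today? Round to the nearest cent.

Value at end of year 8: C / r = 8,020.00 / 0.117 = 68,547.0085
Discount to today: PV = 68,547.0085 / (1 + 0.117)^8 = 68,547.0085 / 2.423402 = 28,285.45

28285.45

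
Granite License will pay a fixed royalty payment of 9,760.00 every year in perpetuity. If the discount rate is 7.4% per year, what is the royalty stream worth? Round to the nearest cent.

Level perpetuity: PV = C / r = 9,760.00 / 0.074 = 131,891.89

131891.89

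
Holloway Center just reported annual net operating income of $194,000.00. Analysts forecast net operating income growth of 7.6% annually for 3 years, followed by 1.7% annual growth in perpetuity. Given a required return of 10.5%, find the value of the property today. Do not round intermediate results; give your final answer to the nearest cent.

D_1 = 208744.00000
D_2 = 224608.54400
D_3 = 241678.79334
Terminal value at year 3: TV = D_3×(1+g_2)/(r−g_2) = 245787.33283/0.088 = 2793037.87308
P_0 = D_1/(1+r)^1 + D_2/(1+r)^2 + D_3/(1+r)^3 + TV/(1+r)^3
    = 188908.59729 + 183950.81509 + 179123.14664 + 2070093.63791 = 2622076.19694

$2622076.20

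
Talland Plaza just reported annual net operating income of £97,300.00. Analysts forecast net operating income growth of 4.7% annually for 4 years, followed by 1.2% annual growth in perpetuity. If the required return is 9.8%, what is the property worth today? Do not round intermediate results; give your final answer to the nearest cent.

D_1 = 101873.10000
D_2 = 106661.13570
D_3 = 111674.20908
D_4 = 116922.89690
Terminal value at year 4: TV = D_4×(1+g_2)/(r−g_2) = 118325.97167/0.086 = 1375883.39148
P_0 = D_1/(1+r)^1 + D_2/(1+r)^2 + D_3/(1+r)^3 + D_4/(1+r)^4 + TV/(1+r)^4
    = 92780.60109 + 88471.11962 + 84361.80532 + 80443.36081 + 946612.57142 = 1292669.45827

£1292669.46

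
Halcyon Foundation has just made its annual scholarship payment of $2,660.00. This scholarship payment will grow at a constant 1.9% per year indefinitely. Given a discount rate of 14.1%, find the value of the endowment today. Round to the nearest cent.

D₁ = D₀ × (1 + g) = $2,660.00 × 1.019 = $2,710.5400
Growing perpetuity: P = D₁ / (r − g) = $2,710.5400 / (0.141 − 0.019) = $22,217.54

$22217.54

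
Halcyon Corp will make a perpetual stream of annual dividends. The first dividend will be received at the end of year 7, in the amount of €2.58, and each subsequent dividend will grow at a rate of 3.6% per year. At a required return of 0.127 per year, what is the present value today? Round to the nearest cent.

€13.84

Value at end of year 6: C₁ / (r − g) = €2.58 / (0.127 − 0.036) = €28.3516
Discount to today: PV = €28.3516 / (1 + 0.127)^6 = €28.3516 / 2.049007 = €13.84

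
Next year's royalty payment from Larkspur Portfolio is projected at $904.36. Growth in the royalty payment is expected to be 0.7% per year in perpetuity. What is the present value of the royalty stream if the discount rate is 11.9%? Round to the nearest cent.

$8074.64

Growing perpetuity: P = D₁ / (r − g) = $904.3600 / (0.119 − 0.007) = $8,074.64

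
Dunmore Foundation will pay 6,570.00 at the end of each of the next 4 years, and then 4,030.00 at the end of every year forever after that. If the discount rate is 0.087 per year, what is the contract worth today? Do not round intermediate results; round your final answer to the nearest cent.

54605.21

PV of 4-year annuity: 6,570.00 × [1 − (1+0.087)^−4] / 0.087 = 21425.87643
Perpetuity value at year 4: 4,030.00 / 0.087 = 46321.83908
PV of perpetuity: 46321.83908 / (1+0.087)^4 = 33179.33040
Total PV = 21425.87643 + 33179.33040 = 54605.20683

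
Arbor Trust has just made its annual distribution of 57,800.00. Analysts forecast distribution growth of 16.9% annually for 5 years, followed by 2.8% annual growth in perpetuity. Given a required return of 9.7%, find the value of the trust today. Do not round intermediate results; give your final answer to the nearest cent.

D_1 = 67568.20000
D_2 = 78987.22580
D_3 = 92336.06696
D_4 = 107940.86228
D_5 = 126182.86800
Terminal value at year 5: TV = D_5×(1+g_2)/(r−g_2) = 129715.98831/0.069 = 1879941.85950
P_0 = D_1/(1+r)^1 + D_2/(1+r)^2 + D_3/(1+r)^3 + D_4/(1+r)^4 + D_5/(1+r)^5 + TV/(1+r)^5
    = 61593.61896 + 65636.22659 + 69944.16489 + 74534.84845 + 79426.83486 + 1183344.72804 = 1534480.42178

1534480.42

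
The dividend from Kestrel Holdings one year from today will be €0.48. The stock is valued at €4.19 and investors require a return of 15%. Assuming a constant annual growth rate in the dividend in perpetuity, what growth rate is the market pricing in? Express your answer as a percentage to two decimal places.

3.54%

P = D₁/(r−g) ⇒ g = r − D₁/P = 0.15 − €0.48/€4.19 = 0.035442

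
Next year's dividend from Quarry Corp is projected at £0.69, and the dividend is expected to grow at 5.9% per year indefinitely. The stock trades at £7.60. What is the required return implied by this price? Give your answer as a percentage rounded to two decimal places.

P = D₁/(r − g) ⇒ r = D₁/P + g = £0.6900/£7.60 + 0.059 = 0.090789 + 0.059 = 0.149789

14.98%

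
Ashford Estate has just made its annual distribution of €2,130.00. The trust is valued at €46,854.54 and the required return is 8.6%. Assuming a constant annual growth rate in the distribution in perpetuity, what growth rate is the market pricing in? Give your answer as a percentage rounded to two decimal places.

3.88%

P = D₀(1+g)/(r−g) ⇒ P(r−g) = D₀(1+g) ⇒ g(P+D₀) = P·r − D₀
g = (P·r − D₀)/(P + D₀) = (€46,854.54×0.086 − €2,130.00) / (€46,854.54 + €2,130.00) = 0.038777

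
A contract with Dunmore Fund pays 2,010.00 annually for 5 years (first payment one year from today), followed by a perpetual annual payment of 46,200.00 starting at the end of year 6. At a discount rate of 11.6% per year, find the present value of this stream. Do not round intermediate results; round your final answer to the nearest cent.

237389.58

PV of 5-year annuity: 2,010.00 × [1 − (1+0.116)^−5] / 0.116 = 7317.97762
Perpetuity value at year 5: 46,200.00 / 0.116 = 398275.86207
PV of perpetuity: 398275.86207 / (1+0.116)^5 = 230071.60031
Total PV = 7317.97762 + 230071.60031 = 237389.57793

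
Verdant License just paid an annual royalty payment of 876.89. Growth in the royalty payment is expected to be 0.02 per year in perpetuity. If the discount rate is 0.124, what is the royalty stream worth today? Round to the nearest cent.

8600.27

D₁ = D₀ × (1 + g) = 876.89 × 1.02 = 894.4278
Growing perpetuity: P = D₁ / (r − g) = 894.4278 / (0.124 − 0.02) = 8,600.27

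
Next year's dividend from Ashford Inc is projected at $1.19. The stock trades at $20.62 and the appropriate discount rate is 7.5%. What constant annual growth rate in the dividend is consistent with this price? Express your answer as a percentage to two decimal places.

1.73%

P = D₁/(r−g) ⇒ g = r − D₁/P = 0.075 − $1.19/$20.62 = 0.017289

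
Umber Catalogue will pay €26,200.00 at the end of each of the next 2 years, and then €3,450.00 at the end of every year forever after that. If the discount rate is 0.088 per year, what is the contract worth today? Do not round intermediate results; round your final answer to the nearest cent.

PV of 2-year annuity: €26,200.00 × [1 − (1+0.088)^−2] / 0.088 = 46214.04628
Perpetuity value at year 2: €3,450.00 / 0.088 = 39204.54545
PV of perpetuity: 39204.54545 / (1+0.088)^2 = 33119.10806
Total PV = 46214.04628 + 33119.10806 = 79333.15434

€79333.15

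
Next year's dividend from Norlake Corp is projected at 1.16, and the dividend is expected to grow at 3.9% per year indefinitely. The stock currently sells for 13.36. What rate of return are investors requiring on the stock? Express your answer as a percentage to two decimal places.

P = D₁/(r − g) ⇒ r = D₁/P + g = 1.1600/13.36 + 0.039 = 0.086826 + 0.039 = 0.125826

12.58%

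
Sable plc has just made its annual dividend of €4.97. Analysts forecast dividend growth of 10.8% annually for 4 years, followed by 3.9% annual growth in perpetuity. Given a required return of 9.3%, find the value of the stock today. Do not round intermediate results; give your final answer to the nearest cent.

D_1 = 5.50676
D_2 = 6.10149
D_3 = 6.76045
D_4 = 7.49058
Terminal value at year 4: TV = D_4×(1+g_2)/(r−g_2) = 7.78271/0.054 = 144.12430
P_0 = D_1/(1+r)^1 + D_2/(1+r)^2 + D_3/(1+r)^3 + D_4/(1+r)^4 + TV/(1+r)^4
    = 5.03821 + 5.10735 + 5.17744 + 5.24849 + 100.98493 = 121.55642

€121.56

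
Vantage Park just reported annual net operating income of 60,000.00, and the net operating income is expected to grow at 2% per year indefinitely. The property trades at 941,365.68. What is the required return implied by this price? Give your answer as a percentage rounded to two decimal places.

D₁ = 60,000.00 × 1.02 = 61,200.0000
P = D₁/(r − g) ⇒ r = D₁/P + g = 61,200.0000/941,365.68 + 0.02 = 0.065012 + 0.02 = 0.085012

8.50%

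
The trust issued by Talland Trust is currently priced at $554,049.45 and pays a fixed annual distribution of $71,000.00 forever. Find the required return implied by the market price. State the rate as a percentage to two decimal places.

P = C/r ⇒ r = C/P = $71,000.00/$554,049.45 = 0.128147

12.81%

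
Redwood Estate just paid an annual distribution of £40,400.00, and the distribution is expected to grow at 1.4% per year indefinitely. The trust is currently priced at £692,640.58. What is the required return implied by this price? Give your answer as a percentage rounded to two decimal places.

7.31%

D₁ = £40,400.00 × 1.014 = £40,965.6000
P = D₁/(r − g) ⇒ r = D₁/P + g = £40,965.6000/£692,640.58 + 0.014 = 0.059144 + 0.014 = 0.073144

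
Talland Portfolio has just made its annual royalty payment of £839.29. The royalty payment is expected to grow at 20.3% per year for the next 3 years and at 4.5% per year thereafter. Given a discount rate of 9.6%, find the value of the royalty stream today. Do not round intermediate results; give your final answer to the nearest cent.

£25784.00

D_1 = 1009.66587
D_2 = 1214.62804
D_3 = 1461.19753
Terminal value at year 3: TV = D_3×(1+g_2)/(r−g_2) = 1526.95142/0.051 = 29940.22398
P_0 = D_1/(1+r)^1 + D_2/(1+r)^2 + D_3/(1+r)^3 + TV/(1+r)^3
    = 921.22798 + 1011.16539 + 1109.88318 + 22741.72390 = 25784.00044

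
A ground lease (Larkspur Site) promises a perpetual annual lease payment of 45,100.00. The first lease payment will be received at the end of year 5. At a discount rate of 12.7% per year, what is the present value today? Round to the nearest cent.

220128.95

Value at end of year 4: C / r = 45,100.00 / 0.127 = 355,118.1102
Discount to today: PV = 355,118.1102 / (1 + 0.127)^4 = 355,118.1102 / 1.613228 = 220,128.95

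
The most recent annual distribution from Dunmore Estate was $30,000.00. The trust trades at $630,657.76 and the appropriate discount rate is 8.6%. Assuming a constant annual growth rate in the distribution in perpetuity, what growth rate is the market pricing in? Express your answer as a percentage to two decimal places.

3.67%

P = D₀(1+g)/(r−g) ⇒ P(r−g) = D₀(1+g) ⇒ g(P+D₀) = P·r − D₀
g = (P·r − D₀)/(P + D₀) = ($630,657.76×0.086 − $30,000.00) / ($630,657.76 + $30,000.00) = 0.036686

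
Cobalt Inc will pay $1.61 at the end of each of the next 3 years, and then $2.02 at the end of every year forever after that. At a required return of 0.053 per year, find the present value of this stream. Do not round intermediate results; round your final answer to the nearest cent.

$37.00

PV of 3-year annuity: $1.61 × [1 − (1+0.053)^−3] / 0.053 = 4.35990
Perpetuity value at year 3: $2.02 / 0.053 = 38.11321
PV of perpetuity: 38.11321 / (1+0.053)^3 = 32.64302
Total PV = 4.35990 + 32.64302 = 37.00292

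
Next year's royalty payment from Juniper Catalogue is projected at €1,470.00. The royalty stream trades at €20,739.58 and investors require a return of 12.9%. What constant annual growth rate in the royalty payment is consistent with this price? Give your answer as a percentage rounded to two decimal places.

P = D₁/(r−g) ⇒ g = r − D₁/P = 0.129 − €1,470.00/€20,739.58 = 0.058121

5.81%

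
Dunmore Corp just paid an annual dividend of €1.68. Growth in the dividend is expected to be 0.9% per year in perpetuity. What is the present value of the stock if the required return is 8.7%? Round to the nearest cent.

€21.73

D₁ = D₀ × (1 + g) = €1.68 × 1.009 = €1.6951
Growing perpetuity: P = D₁ / (r − g) = €1.6951 / (0.087 − 0.009) = €21.73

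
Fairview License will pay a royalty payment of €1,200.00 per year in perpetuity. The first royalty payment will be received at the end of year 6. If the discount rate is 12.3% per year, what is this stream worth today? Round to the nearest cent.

€5462.32

Value at end of year 5: C / r = €1,200.00 / 0.123 = €9,756.0976
Discount to today: PV = €9,756.0976 / (1 + 0.123)^5 = €9,756.0976 / 1.786071 = €5,462.32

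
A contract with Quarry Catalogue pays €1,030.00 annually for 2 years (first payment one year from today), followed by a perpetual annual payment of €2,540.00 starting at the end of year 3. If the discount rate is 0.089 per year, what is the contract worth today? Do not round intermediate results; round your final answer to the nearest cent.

PV of 2-year annuity: €1,030.00 × [1 − (1+0.089)^−2] / 0.089 = 1814.34514
Perpetuity value at year 2: €2,540.00 / 0.089 = 28539.32584
PV of perpetuity: 28539.32584 / (1+0.089)^2 = 24065.11550
Total PV = 1814.34514 + 24065.11550 = 25879.46064

€25879.46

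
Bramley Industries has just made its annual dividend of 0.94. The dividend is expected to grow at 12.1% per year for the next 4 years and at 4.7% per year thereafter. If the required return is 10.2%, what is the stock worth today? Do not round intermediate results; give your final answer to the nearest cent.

D_1 = 1.05374
D_2 = 1.18124
D_3 = 1.32417
D_4 = 1.48440
Terminal value at year 4: TV = D_4×(1+g_2)/(r−g_2) = 1.55416/0.055 = 28.25754
P_0 = D_1/(1+r)^1 + D_2/(1+r)^2 + D_3/(1+r)^3 + D_4/(1+r)^4 + TV/(1+r)^4
    = 0.95621 + 0.97269 + 0.98946 + 1.00652 + 19.16055 = 23.08544

23.09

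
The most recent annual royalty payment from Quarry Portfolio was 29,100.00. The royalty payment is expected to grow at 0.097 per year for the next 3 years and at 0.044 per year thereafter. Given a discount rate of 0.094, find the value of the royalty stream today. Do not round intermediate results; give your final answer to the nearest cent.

D_1 = 31922.70000
D_2 = 35019.20190
D_3 = 38416.06448
Terminal value at year 3: TV = D_3×(1+g_2)/(r−g_2) = 40106.37132/0.05 = 802127.42643
P_0 = D_1/(1+r)^1 + D_2/(1+r)^2 + D_3/(1+r)^3 + TV/(1+r)^3
    = 29179.79890 + 29259.81663 + 29340.05379 + 612620.32314 = 700399.99247

700399.99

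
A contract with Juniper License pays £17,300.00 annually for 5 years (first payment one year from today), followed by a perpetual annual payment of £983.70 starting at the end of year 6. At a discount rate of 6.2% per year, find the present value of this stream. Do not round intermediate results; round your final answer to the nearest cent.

£84223.98

PV of 5-year annuity: £17,300.00 × [1 − (1+0.062)^−5] / 0.062 = 72479.10454
Perpetuity value at year 5: £983.70 / 0.062 = 15866.12903
PV of perpetuity: 15866.12903 / (1+0.062)^5 = 11744.87498
Total PV = 72479.10454 + 11744.87498 = 84223.97952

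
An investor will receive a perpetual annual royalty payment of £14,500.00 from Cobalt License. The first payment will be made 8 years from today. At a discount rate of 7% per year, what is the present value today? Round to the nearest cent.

£128998.16

Value at end of year 7: C / r = £14,500.00 / 0.07 = £207,142.8571
Discount to today: PV = £207,142.8571 / (1 + 0.07)^7 = £207,142.8571 / 1.605781 = £128,998.16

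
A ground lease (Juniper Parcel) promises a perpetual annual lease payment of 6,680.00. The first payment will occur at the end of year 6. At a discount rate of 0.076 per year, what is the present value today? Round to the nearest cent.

Value at end of year 5: C / r = 6,680.00 / 0.076 = 87,894.7368
Discount to today: PV = 87,894.7368 / (1 + 0.076)^5 = 87,894.7368 / 1.442319 = 60,939.87

60939.87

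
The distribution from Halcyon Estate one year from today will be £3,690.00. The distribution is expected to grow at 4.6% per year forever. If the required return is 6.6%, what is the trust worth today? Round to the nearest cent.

£184500.00

Growing perpetuity: P = D₁ / (r − g) = £3,690.0000 / (0.066 − 0.046) = £184,500.00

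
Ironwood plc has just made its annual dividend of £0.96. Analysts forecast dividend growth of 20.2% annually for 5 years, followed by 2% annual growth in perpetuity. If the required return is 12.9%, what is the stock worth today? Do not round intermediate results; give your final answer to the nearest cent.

£18.10

D_1 = 1.15392
D_2 = 1.38701
D_3 = 1.66719
D_4 = 2.00396
D_5 = 2.40876
Terminal value at year 5: TV = D_5×(1+g_2)/(r−g_2) = 2.45694/0.109 = 22.54069
P_0 = D_1/(1+r)^1 + D_2/(1+r)^2 + D_3/(1+r)^3 + D_4/(1+r)^4 + D_5/(1+r)^5 + TV/(1+r)^5
    = 1.02207 + 1.08816 + 1.15852 + 1.23343 + 1.31318 + 12.28846 = 18.10382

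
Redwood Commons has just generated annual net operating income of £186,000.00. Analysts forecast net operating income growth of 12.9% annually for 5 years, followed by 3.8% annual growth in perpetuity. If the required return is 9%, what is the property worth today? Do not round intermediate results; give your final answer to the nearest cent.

£5461051.57

D_1 = 209994.00000
D_2 = 237083.22600
D_3 = 267666.96215
D_4 = 302196.00027
D_5 = 341179.28431
Terminal value at year 5: TV = D_5×(1+g_2)/(r−g_2) = 354144.09711/0.052 = 6810463.40597
P_0 = D_1/(1+r)^1 + D_2/(1+r)^2 + D_3/(1+r)^3 + D_4/(1+r)^4 + D_5/(1+r)^5 + TV/(1+r)^5
    = 192655.04587 + 199548.20806 + 206688.00633 + 214083.26528 + 221743.12523 + 4426333.92278 = 5461051.57355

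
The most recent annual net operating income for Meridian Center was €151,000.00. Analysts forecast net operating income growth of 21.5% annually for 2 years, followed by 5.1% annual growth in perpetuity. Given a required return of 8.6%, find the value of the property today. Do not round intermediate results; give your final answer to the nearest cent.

€6033445.15

D_1 = 183465.00000
D_2 = 222909.97500
Terminal value at year 2: TV = D_2×(1+g_2)/(r−g_2) = 234278.38372/0.035 = 6693668.10643
P_0 = D_1/(1+r)^1 + D_2/(1+r)^2 + TV/(1+r)^2
    = 168936.46409 + 189003.50264 + 5675505.17929 = 6033445.14601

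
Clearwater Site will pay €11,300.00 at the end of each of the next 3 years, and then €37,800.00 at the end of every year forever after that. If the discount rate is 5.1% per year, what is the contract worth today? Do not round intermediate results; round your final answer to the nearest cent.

€669145.41

PV of 3-year annuity: €11,300.00 × [1 − (1+0.051)^−3] / 0.051 = 30715.13160
Perpetuity value at year 3: €37,800.00 / 0.051 = 741176.47059
PV of perpetuity: 741176.47059 / (1+0.051)^3 = 638430.27816
Total PV = 30715.13160 + 638430.27816 = 669145.40976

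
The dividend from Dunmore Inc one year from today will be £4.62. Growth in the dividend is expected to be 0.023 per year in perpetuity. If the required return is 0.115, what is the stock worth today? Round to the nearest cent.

£50.22

Growing perpetuity: P = D₁ / (r − g) = £4.6200 / (0.115 − 0.023) = £50.22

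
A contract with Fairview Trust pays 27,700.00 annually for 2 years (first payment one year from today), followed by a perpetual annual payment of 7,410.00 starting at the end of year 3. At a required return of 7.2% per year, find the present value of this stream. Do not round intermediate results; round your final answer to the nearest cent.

139499.91

PV of 2-year annuity: 27,700.00 × [1 − (1+0.072)^−2] / 0.072 = 49943.61216
Perpetuity value at year 2: 7,410.00 / 0.072 = 102916.66667
PV of perpetuity: 102916.66667 / (1+0.072)^2 = 89556.29966
Total PV = 49943.61216 + 89556.29966 = 139499.91182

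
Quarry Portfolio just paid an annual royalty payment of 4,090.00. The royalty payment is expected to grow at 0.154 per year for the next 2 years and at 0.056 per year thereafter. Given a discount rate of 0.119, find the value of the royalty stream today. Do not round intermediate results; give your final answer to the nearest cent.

D_1 = 4719.86000
D_2 = 5446.71844
Terminal value at year 2: TV = D_2×(1+g_2)/(r−g_2) = 5751.73467/0.063 = 91297.37576
P_0 = D_1/(1+r)^1 + D_2/(1+r)^2 + TV/(1+r)^2
    = 4217.92672 + 4349.85472 + 72911.85060 = 81479.63204

81479.63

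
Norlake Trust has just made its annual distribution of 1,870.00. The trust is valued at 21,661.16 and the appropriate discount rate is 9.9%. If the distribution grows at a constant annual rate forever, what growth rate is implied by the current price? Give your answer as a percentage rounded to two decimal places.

1.17%

P = D₀(1+g)/(r−g) ⇒ P(r−g) = D₀(1+g) ⇒ g(P+D₀) = P·r − D₀
g = (P·r − D₀)/(P + D₀) = (21,661.16×0.099 − 1,870.00) / (21,661.16 + 1,870.00) = 0.011663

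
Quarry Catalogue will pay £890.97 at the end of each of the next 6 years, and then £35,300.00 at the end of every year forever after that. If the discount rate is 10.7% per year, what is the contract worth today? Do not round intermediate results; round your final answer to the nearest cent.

PV of 6-year annuity: £890.97 × [1 − (1+0.107)^−6] / 0.107 = 3802.08296
Perpetuity value at year 6: £35,300.00 / 0.107 = 329906.54206
PV of perpetuity: 329906.54206 / (1+0.107)^6 = 179269.00269
Total PV = 3802.08296 + 179269.00269 = 183071.08565

£183071.09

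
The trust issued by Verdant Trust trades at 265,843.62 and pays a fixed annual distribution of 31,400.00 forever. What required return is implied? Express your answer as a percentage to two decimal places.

P = C/r ⇒ r = C/P = 31,400.00/265,843.62 = 0.118115

11.81%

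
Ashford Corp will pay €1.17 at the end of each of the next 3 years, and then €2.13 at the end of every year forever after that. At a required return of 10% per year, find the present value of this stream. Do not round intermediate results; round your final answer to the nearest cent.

PV of 3-year annuity: €1.17 × [1 − (1+0.1)^−3] / 0.1 = 2.90962
Perpetuity value at year 3: €2.13 / 0.1 = 21.30000
PV of perpetuity: 21.30000 / (1+0.1)^3 = 16.00301
Total PV = 2.90962 + 16.00301 = 18.91262

€18.91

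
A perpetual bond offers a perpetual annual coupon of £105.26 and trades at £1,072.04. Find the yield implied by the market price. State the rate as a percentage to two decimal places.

P = C/r ⇒ r = C/P = £105.26/£1,072.04 = 0.098187

9.82%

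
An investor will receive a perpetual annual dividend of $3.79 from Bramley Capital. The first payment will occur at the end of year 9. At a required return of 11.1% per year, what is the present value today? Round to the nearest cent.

Value at end of year 8: C / r = $3.79 / 0.111 = $34.1441
Discount to today: PV = $34.1441 / (1 + 0.111)^8 = $34.1441 / 2.321200 = $14.71

$14.71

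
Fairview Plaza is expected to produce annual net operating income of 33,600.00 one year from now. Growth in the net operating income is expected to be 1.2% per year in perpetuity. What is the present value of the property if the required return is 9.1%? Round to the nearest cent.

425316.46

Growing perpetuity: P = D₁ / (r − g) = 33,600.0000 / (0.091 − 0.012) = 425,316.46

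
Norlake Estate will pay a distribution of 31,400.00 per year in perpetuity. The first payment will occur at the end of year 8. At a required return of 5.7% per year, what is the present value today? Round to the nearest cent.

Value at end of year 7: C / r = 31,400.00 / 0.057 = 550,877.1930
Discount to today: PV = 550,877.1930 / (1 + 0.057)^7 = 550,877.1930 / 1.474093 = 373,705.84

373705.84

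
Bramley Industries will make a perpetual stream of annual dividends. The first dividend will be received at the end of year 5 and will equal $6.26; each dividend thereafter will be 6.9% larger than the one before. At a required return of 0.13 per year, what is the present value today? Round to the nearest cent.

$62.94

Value at end of year 4: C₁ / (r − g) = $6.26 / (0.13 − 0.069) = $102.6230
Discount to today: PV = $102.6230 / (1 + 0.13)^4 = $102.6230 / 1.630474 = $62.94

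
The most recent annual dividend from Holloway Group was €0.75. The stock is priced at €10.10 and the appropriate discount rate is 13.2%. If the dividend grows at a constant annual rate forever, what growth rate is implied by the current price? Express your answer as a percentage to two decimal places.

5.38%

P = D₀(1+g)/(r−g) ⇒ P(r−g) = D₀(1+g) ⇒ g(P+D₀) = P·r − D₀
g = (P·r − D₀)/(P + D₀) = (€10.10×0.132 − €0.75) / (€10.10 + €0.75) = 0.053751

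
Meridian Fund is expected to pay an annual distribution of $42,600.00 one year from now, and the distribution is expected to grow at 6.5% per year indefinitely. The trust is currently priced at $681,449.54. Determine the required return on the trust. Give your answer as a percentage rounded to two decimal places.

12.75%

P = D₁/(r − g) ⇒ r = D₁/P + g = $42,600.0000/$681,449.54 + 0.065 = 0.062514 + 0.065 = 0.127514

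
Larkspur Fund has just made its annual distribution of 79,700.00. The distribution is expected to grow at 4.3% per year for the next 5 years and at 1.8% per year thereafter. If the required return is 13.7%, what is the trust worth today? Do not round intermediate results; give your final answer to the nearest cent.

D_1 = 83127.10000
D_2 = 86701.56530
D_3 = 90429.73261
D_4 = 94318.21111
D_5 = 98373.89419
Terminal value at year 5: TV = D_5×(1+g_2)/(r−g_2) = 100144.62428/0.119 = 841551.46456
P_0 = D_1/(1+r)^1 + D_2/(1+r)^2 + D_3/(1+r)^3 + D_4/(1+r)^4 + D_5/(1+r)^5 + TV/(1+r)^5
    = 73110.90589 + 67066.55659 + 61521.91603 + 56435.67143 + 51769.92551 + 442872.13587 = 752777.11133

752777.11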